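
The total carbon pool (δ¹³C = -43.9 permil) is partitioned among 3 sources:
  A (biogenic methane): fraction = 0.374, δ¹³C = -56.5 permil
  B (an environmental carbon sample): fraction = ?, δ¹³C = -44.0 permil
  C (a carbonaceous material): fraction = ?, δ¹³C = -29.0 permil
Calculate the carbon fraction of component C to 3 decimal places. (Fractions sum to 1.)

0.318

Let f_C and f_B be the unknown fractions; fractions sum to 1 so f_C + f_B = 0.626.
Mass balance: Σ fᵢ·δᵢ = δ_bulk ⇒ f_C·(-29.0) + f_B·(-44.0) = -43.9 − (-21.131) = -22.769
Substitute f_B = 0.626 − f_C:
f_C·(-29.0 − -44.0) = -22.769 − 0.626×(-44.0) = 4.775
f_C = 4.775 / 15.0 = 0.3183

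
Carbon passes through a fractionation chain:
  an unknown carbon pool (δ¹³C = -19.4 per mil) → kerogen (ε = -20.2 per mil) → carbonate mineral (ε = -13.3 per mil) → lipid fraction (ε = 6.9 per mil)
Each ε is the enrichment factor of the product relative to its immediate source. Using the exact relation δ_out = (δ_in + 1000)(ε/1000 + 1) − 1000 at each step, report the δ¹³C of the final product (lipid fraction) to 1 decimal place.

step 1: δ = (-19.40 + 1000)·(-20.2/1000 + 1) − 1000 = -39.21 per mil
step 2: δ = (-39.21 + 1000)·(-13.3/1000 + 1) − 1000 = -51.99 per mil
step 3: δ = (-51.99 + 1000)·(6.9/1000 + 1) − 1000 = -45.45 per mil

-45.4 per mil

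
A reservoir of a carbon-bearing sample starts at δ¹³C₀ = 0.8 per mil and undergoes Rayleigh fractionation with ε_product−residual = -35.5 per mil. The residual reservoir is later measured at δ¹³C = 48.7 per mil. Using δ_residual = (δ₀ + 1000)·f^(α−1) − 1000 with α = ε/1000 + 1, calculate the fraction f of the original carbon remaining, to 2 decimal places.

0.27

α − 1 = ε/1000 = -0.0355
(δ_res + 1000)/(δ₀ + 1000) = (48.7 + 1000)/(0.8 + 1000) = 1048.7/1000.8 = 1.047862
f = 1.047862^(1/-0.0355) = exp(ln(1.047862)/-0.0355) = exp(0.04675/-0.0355)
f = exp(-1.3169) = 0.2680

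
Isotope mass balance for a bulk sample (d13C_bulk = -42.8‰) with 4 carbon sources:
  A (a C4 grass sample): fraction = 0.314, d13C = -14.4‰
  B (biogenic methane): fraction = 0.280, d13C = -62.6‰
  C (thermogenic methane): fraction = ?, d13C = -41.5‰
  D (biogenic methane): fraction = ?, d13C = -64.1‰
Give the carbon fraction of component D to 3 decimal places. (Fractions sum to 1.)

0.173

Let f_D and f_C be the unknown fractions; fractions sum to 1 so f_D + f_C = 0.406.
Mass balance: Σ fᵢ·δᵢ = δ_bulk ⇒ f_D·(-64.1) + f_C·(-41.5) = -42.8 − (-22.050) = -20.750
Substitute f_C = 0.406 − f_D:
f_D·(-64.1 − -41.5) = -20.750 − 0.406×(-41.5) = -3.901
f_D = -3.901 / -22.6 = 0.1726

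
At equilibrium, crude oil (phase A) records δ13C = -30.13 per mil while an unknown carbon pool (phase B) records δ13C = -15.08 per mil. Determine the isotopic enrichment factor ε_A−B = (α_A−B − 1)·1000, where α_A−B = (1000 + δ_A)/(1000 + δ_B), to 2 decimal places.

-15.28 per mil

α_A−B = (1000 + -30.13) / (1000 + -15.08) = 969.87 / 984.92 = 0.984720
ε_A−B = (0.984720 − 1) × 1000 = -15.280 per mil
(The approximation ε ≈ δ_A − δ_B would give -15.05 per mil.)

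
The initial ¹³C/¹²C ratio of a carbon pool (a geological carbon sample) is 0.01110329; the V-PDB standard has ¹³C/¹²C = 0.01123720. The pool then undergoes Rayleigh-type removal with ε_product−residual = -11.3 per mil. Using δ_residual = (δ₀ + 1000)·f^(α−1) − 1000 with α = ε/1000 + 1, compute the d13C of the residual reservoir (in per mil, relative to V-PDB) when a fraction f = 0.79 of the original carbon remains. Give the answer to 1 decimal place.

-9.3 per mil

δ₀ = (0.01110329/0.01123720 − 1)×1000 = (0.988083 − 1)×1000 = -11.917 per mil
α − 1 = ε/1000 = -0.0113
f^(α−1) = 0.79^(-0.0113) = 1.002667
δ_res = (-11.917 + 1000) × 1.002667 − 1000 = 990.719 − 1000 = -9.28 per mil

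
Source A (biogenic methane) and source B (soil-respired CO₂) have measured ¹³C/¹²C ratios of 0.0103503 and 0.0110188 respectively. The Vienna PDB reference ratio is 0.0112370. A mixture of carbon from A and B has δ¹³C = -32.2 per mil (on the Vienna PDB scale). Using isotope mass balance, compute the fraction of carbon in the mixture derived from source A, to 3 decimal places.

0.215

δ_A = (0.0103503/0.0112370 − 1)×1000 = (0.921091 − 1)×1000 = -78.909 per mil
δ_B = (0.0110188/0.0112370 − 1)×1000 = (0.980582 − 1)×1000 = -19.418 per mil
f_A = (δ_mix − δ_B)/(δ_A − δ_B) = (-32.2 − (-19.418))/(-78.909 − (-19.418))
f_A = -12.782 / -59.491 = 0.2149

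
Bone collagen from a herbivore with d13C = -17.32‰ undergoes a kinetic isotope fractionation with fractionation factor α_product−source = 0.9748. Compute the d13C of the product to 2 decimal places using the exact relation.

-42.08‰

δ_product = (δ_source + 1000)·α − 1000
δ_product = (-17.32 + 1000) × 0.9748 − 1000
δ_product = 957.916 − 1000 = -42.084‰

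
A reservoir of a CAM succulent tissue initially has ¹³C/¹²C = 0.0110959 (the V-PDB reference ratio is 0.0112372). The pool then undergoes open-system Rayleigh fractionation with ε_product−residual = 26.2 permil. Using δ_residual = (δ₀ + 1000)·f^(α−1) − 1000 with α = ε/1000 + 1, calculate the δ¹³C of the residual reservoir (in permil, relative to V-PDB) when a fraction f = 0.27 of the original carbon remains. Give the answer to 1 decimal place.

δ₀ = (0.0110959/0.0112372 − 1)×1000 = (0.987426 − 1)×1000 = -12.574 permil
α − 1 = ε/1000 = 0.0262
f^(α−1) = 0.27^(0.0262) = 0.966277
δ_res = (-12.574 + 1000) × 0.966277 − 1000 = 954.127 − 1000 = -45.87 permil

-45.9 permil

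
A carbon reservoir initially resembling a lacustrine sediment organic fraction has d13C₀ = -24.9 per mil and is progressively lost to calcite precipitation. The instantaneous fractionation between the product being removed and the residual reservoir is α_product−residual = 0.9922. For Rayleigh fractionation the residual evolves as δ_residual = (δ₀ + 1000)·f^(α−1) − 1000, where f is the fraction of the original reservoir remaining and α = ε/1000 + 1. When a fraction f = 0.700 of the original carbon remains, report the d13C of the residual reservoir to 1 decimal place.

Rayleigh residual: δ_res = (δ₀ + 1000)·f^(α−1) − 1000
α − 1 = -0.00780
f^(α−1) = 0.700^(-0.00780) = 1.002786
δ_res = (-24.9 + 1000) × 1.002786 − 1000 = 977.817 − 1000 = -22.18 per mil

-22.2 per mil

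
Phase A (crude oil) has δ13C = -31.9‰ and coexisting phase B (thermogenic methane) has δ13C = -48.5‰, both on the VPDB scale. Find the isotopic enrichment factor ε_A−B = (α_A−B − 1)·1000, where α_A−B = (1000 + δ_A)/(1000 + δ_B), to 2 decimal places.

α_A−B = (1000 + -31.9) / (1000 + -48.5) = 968.1 / 951.5 = 1.017446
ε_A−B = (1.017446 − 1) × 1000 = 17.446‰
(The approximation ε ≈ δ_A − δ_B would give 16.6‰.)

17.45‰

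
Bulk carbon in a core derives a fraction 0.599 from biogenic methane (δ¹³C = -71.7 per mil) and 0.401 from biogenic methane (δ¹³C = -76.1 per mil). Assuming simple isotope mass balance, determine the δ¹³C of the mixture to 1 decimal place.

δ_mix = f_A·δ_A + f_B·δ_B
δ_mix = 0.599 × (-71.7) + 0.401 × (-76.1)
δ_mix = -42.95 + -30.52 = -73.46 per mil

-73.5 per mil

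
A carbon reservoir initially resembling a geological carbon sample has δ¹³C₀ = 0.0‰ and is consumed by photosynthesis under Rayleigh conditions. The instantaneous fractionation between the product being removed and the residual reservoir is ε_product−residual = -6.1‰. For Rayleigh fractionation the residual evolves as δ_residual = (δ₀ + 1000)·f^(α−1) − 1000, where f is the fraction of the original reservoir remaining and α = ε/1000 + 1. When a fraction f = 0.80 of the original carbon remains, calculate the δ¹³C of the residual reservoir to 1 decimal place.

1.4‰

Rayleigh residual: δ_res = (δ₀ + 1000)·f^(α−1) − 1000
α = ε/1000 + 1 = 0.99390, so α − 1 = -0.00610
f^(α−1) = 0.80^(-0.00610) = 1.001362
δ_res = (0.0 + 1000) × 1.001362 − 1000 = 1001.362 − 1000 = 1.36‰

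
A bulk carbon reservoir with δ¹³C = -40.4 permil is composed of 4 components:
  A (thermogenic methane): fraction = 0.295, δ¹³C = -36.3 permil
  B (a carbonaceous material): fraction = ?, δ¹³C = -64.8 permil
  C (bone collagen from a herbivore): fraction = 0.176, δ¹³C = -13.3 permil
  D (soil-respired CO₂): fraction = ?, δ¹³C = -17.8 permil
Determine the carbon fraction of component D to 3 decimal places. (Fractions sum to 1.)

0.147

Let f_D and f_B be the unknown fractions; fractions sum to 1 so f_D + f_B = 0.529.
Mass balance: Σ fᵢ·δᵢ = δ_bulk ⇒ f_D·(-17.8) + f_B·(-64.8) = -40.4 − (-13.049) = -27.351
Substitute f_B = 0.529 − f_D:
f_D·(-17.8 − -64.8) = -27.351 − 0.529×(-64.8) = 6.929
f_D = 6.929 / 47.0 = 0.1474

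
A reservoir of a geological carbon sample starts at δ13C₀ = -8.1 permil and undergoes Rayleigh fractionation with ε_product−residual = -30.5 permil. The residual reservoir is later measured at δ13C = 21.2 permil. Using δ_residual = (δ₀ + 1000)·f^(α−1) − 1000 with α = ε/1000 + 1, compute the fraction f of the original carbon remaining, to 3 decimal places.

α − 1 = ε/1000 = -0.0305
(δ_res + 1000)/(δ₀ + 1000) = (21.2 + 1000)/(-8.1 + 1000) = 1021.2/991.9 = 1.029539
f = 1.029539^(1/-0.0305) = exp(ln(1.029539)/-0.0305) = exp(0.02911/-0.0305)
f = exp(-0.9545) = 0.3850

0.385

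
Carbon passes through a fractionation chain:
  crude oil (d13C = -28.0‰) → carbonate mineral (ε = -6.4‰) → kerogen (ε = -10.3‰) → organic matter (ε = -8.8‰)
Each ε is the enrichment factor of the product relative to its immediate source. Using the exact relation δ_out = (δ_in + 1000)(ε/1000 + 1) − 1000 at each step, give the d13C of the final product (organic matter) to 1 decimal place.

step 1: δ = (-28.00 + 1000)·(-6.4/1000 + 1) − 1000 = -34.22‰
step 2: δ = (-34.22 + 1000)·(-10.3/1000 + 1) − 1000 = -44.17‰
step 3: δ = (-44.17 + 1000)·(-8.8/1000 + 1) − 1000 = -52.58‰

-52.6‰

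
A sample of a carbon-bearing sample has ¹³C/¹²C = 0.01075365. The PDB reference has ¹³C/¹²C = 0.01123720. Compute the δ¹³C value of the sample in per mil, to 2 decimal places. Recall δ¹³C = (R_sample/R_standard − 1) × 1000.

-43.03 per mil

δ¹³C = (R_sample / R_standard − 1) × 1000
R_sample / R_standard = 0.01075365 / 0.01123720 = 0.956969
δ¹³C = (0.956969 − 1) × 1000 = -43.031 per mil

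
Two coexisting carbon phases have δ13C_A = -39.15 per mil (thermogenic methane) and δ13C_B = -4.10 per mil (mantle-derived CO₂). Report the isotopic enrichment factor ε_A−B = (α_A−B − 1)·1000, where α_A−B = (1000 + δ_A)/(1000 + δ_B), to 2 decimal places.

α_A−B = (1000 + -39.15) / (1000 + -4.10) = 960.85 / 995.90 = 0.964806
ε_A−B = (0.964806 − 1) × 1000 = -35.194 per mil
(The approximation ε ≈ δ_A − δ_B would give -35.05 per mil.)

-35.19 per mil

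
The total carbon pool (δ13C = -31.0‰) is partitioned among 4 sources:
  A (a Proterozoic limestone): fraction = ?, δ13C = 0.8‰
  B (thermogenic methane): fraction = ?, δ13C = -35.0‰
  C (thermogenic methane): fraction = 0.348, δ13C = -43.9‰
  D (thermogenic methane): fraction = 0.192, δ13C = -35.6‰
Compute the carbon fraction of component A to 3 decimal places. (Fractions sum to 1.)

0.201

Let f_A and f_B be the unknown fractions; fractions sum to 1 so f_A + f_B = 0.460.
Mass balance: Σ fᵢ·δᵢ = δ_bulk ⇒ f_A·(0.8) + f_B·(-35.0) = -31.0 − (-22.112) = -8.888
Substitute f_B = 0.460 − f_A:
f_A·(0.8 − -35.0) = -8.888 − 0.460×(-35.0) = 7.212
f_A = 7.212 / 35.8 = 0.2015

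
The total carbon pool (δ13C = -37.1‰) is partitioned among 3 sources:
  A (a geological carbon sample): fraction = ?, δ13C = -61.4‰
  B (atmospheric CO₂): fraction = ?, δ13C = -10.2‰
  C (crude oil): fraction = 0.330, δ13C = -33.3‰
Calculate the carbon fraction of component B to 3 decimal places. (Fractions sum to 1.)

0.293

Let f_B and f_A be the unknown fractions; fractions sum to 1 so f_B + f_A = 0.670.
Mass balance: Σ fᵢ·δᵢ = δ_bulk ⇒ f_B·(-10.2) + f_A·(-61.4) = -37.1 − (-10.989) = -26.111
Substitute f_A = 0.670 − f_B:
f_B·(-10.2 − -61.4) = -26.111 − 0.670×(-61.4) = 15.027
f_B = 15.027 / 51.2 = 0.2935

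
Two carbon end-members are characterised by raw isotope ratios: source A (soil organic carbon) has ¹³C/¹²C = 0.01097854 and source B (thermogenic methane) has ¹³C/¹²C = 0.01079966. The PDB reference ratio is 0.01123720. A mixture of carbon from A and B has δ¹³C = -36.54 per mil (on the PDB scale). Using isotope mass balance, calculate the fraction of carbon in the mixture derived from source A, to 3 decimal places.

0.151

δ_A = (0.01097854/0.01123720 − 1)×1000 = (0.976982 − 1)×1000 = -23.018 per mil
δ_B = (0.01079966/0.01123720 − 1)×1000 = (0.961063 − 1)×1000 = -38.937 per mil
f_A = (δ_mix − δ_B)/(δ_A − δ_B) = (-36.54 − (-38.937))/(-23.018 − (-38.937))
f_A = 2.397 / 15.919 = 0.1506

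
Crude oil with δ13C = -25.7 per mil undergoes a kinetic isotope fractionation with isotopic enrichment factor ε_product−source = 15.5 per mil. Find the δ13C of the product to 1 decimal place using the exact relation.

To first order, δ_product ≈ δ_source + ε = -10.2 per mil.
Exactly, δ_product = (δ_source + 1000)·(ε/1000 + 1) − 1000.
δ_product = (-25.7 + 1000) × (15.5/1000 + 1) − 1000
δ_product = -10.60 per mil

-10.6 per mil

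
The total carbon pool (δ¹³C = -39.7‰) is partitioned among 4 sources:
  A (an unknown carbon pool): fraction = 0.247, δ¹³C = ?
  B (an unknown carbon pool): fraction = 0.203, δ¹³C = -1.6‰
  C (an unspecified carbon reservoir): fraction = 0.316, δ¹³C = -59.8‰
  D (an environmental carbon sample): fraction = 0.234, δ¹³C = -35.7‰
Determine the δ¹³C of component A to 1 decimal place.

Isotope mass balance: δ_bulk = Σ fᵢ·δᵢ.
-39.7 = 0.247×δ_A + 0.203×(-1.6) + 0.316×(-59.8) + 0.234×(-35.7)
0.247·δ_A = -39.7 − (-27.575) = -12.125
δ_A = -12.125 / 0.247 = -49.09‰

-49.1‰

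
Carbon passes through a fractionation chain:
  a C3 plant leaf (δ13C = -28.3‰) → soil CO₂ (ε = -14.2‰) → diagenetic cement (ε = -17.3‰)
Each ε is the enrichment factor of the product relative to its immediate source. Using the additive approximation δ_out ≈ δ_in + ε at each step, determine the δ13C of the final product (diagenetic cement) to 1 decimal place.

step 1: δ ≈ -28.3 + (-14.2) = -42.5‰
step 2: δ ≈ -42.5 + (-17.3) = -59.8‰

-59.8‰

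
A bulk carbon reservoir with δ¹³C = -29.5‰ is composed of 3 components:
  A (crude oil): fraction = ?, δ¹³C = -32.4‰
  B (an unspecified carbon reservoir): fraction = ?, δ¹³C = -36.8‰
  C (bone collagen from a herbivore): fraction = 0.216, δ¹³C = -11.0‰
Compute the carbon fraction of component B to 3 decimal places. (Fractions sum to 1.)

Let f_B and f_A be the unknown fractions; fractions sum to 1 so f_B + f_A = 0.784.
Mass balance: Σ fᵢ·δᵢ = δ_bulk ⇒ f_B·(-36.8) + f_A·(-32.4) = -29.5 − (-2.376) = -27.124
Substitute f_A = 0.784 − f_B:
f_B·(-36.8 − -32.4) = -27.124 − 0.784×(-32.4) = -1.722
f_B = -1.722 / -4.4 = 0.3915

0.391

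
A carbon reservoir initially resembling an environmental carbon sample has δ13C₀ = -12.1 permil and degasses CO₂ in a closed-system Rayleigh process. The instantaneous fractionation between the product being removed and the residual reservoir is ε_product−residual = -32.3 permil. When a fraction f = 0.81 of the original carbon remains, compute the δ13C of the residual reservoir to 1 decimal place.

Rayleigh residual: δ_res = (δ₀ + 1000)·f^(α−1) − 1000
α = ε/1000 + 1 = 0.96770, so α − 1 = -0.03230
f^(α−1) = 0.81^(-0.03230) = 1.006830
δ_res = (-12.1 + 1000) × 1.006830 − 1000 = 994.647 − 1000 = -5.35 permil

-5.4 permil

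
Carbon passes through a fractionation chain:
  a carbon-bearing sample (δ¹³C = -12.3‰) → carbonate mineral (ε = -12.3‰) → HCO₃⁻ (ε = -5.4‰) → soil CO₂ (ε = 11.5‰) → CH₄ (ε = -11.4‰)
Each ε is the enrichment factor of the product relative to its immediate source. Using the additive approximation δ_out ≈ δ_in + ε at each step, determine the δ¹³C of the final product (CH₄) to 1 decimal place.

-29.9‰

step 1: δ ≈ -12.3 + (-12.3) = -24.6‰
step 2: δ ≈ -24.6 + (-5.4) = -30.0‰
step 3: δ ≈ -30.0 + (11.5) = -18.5‰
step 4: δ ≈ -18.5 + (-11.4) = -29.9‰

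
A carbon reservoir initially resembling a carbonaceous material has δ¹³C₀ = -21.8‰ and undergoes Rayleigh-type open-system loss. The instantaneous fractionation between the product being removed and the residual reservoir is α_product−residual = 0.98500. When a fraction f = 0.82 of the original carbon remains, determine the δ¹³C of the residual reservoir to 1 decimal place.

Rayleigh residual: δ_res = (δ₀ + 1000)·f^(α−1) − 1000
α − 1 = -0.01500
f^(α−1) = 0.82^(-0.01500) = 1.002981
δ_res = (-21.8 + 1000) × 1.002981 − 1000 = 981.116 − 1000 = -18.88‰

-18.9‰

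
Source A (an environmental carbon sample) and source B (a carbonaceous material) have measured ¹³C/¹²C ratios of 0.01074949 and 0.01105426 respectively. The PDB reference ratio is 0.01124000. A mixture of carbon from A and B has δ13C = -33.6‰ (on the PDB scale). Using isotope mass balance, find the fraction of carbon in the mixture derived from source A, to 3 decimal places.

0.630

δ_A = (0.01074949/0.01124000 − 1)×1000 = (0.956360 − 1)×1000 = -43.640‰
δ_B = (0.01105426/0.01124000 − 1)×1000 = (0.983475 − 1)×1000 = -16.525‰
f_A = (δ_mix − δ_B)/(δ_A − δ_B) = (-33.6 − (-16.525))/(-43.640 − (-16.525))
f_A = -17.075 / -27.115 = 0.6297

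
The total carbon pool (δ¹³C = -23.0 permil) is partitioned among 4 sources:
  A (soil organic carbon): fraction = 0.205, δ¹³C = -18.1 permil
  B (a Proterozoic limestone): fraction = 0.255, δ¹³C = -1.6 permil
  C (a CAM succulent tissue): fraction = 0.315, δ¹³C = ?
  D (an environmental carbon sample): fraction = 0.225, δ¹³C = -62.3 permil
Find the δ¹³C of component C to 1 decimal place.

Isotope mass balance: δ_bulk = Σ fᵢ·δᵢ.
-23.0 = 0.205×(-18.1) + 0.255×(-1.6) + 0.315×δ_C + 0.225×(-62.3)
0.315·δ_C = -23.0 − (-18.136) = -4.864
δ_C = -4.864 / 0.315 = -15.44 permil

-15.4 permil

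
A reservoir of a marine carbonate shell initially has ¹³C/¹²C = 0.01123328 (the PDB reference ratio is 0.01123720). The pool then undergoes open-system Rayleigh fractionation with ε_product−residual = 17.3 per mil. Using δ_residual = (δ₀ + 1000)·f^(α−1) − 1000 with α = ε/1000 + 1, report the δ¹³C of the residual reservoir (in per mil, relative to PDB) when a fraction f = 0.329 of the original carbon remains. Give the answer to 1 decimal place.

-19.4 per mil

δ₀ = (0.01123328/0.01123720 − 1)×1000 = (0.999651 − 1)×1000 = -0.349 per mil
α − 1 = ε/1000 = 0.0173
f^(α−1) = 0.329^(0.0173) = 0.980951
δ_res = (-0.349 + 1000) × 0.980951 − 1000 = 980.609 − 1000 = -19.39 per mil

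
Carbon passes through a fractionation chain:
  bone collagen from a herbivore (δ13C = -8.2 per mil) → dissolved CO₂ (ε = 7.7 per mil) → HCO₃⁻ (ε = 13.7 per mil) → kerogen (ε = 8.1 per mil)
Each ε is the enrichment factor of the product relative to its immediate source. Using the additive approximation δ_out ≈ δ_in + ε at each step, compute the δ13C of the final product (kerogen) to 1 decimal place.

step 1: δ ≈ -8.2 + (7.7) = -0.5 per mil
step 2: δ ≈ -0.5 + (13.7) = 13.2 per mil
step 3: δ ≈ 13.2 + (8.1) = 21.3 per mil

21.3 per mil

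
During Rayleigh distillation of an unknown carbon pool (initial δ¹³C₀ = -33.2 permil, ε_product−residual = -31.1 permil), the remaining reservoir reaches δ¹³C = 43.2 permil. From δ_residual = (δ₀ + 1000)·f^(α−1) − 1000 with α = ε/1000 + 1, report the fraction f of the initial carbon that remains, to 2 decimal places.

α − 1 = ε/1000 = -0.0311
(δ_res + 1000)/(δ₀ + 1000) = (43.2 + 1000)/(-33.2 + 1000) = 1043.2/966.8 = 1.079024
f = 1.079024^(1/-0.0311) = exp(ln(1.079024)/-0.0311) = exp(0.07606/-0.0311)
f = exp(-2.4455) = 0.0867

0.09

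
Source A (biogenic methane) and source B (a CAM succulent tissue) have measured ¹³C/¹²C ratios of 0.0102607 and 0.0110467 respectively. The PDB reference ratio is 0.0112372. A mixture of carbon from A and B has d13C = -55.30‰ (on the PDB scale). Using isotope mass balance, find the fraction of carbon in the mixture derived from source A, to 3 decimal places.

δ_A = (0.0102607/0.0112372 − 1)×1000 = (0.913101 − 1)×1000 = -86.899‰
δ_B = (0.0110467/0.0112372 − 1)×1000 = (0.983047 − 1)×1000 = -16.953‰
f_A = (δ_mix − δ_B)/(δ_A − δ_B) = (-55.30 − (-16.953))/(-86.899 − (-16.953))
f_A = -38.347 / -69.946 = 0.5482

0.548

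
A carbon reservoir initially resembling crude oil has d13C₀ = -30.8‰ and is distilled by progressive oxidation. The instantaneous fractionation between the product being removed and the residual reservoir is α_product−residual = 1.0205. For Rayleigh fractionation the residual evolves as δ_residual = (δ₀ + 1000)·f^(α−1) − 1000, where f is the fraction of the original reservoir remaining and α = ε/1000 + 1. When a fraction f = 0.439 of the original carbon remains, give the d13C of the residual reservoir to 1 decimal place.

Rayleigh residual: δ_res = (δ₀ + 1000)·f^(α−1) − 1000
α − 1 = 0.02050
f^(α−1) = 0.439^(0.02050) = 0.983265
δ_res = (-30.8 + 1000) × 0.983265 − 1000 = 952.980 − 1000 = -47.02‰

-47.0‰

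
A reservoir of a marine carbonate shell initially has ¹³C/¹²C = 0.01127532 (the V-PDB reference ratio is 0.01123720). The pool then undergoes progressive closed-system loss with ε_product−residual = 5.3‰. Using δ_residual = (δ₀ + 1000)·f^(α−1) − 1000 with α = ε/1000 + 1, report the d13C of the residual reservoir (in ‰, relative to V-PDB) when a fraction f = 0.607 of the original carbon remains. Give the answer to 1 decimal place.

δ₀ = (0.01127532/0.01123720 − 1)×1000 = (1.003392 − 1)×1000 = 3.392‰
α − 1 = ε/1000 = 0.0053
f^(α−1) = 0.607^(0.0053) = 0.997358
δ_res = (3.392 + 1000) × 0.997358 − 1000 = 1000.741 − 1000 = 0.74‰

0.7‰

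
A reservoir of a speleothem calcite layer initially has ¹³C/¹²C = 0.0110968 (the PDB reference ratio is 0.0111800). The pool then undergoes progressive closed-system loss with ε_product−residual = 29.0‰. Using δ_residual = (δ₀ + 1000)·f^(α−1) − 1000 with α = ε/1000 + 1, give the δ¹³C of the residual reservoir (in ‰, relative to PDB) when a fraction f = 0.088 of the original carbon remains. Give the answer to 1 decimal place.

-75.0‰

δ₀ = (0.0110968/0.0111800 − 1)×1000 = (0.992558 − 1)×1000 = -7.442‰
α − 1 = ε/1000 = 0.0290
f^(α−1) = 0.088^(0.0290) = 0.931944
δ_res = (-7.442 + 1000) × 0.931944 − 1000 = 925.009 − 1000 = -74.99‰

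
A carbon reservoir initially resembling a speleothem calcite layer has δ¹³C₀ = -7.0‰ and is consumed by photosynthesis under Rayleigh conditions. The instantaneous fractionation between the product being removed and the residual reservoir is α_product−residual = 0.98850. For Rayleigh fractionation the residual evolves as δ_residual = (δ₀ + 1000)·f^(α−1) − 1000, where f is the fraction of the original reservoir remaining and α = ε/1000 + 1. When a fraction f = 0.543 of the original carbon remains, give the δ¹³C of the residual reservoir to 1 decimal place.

0.0‰

Rayleigh residual: δ_res = (δ₀ + 1000)·f^(α−1) − 1000
α − 1 = -0.01150
f^(α−1) = 0.543^(-0.01150) = 1.007047
δ_res = (-7.0 + 1000) × 1.007047 − 1000 = 999.998 − 1000 = -0.00‰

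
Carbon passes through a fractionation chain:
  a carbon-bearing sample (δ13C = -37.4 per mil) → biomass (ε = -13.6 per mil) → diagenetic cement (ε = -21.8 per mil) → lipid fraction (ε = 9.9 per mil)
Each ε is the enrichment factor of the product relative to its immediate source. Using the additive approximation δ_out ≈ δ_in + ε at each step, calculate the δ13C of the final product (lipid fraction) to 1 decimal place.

-62.9 per mil

step 1: δ ≈ -37.4 + (-13.6) = -51.0 per mil
step 2: δ ≈ -51.0 + (-21.8) = -72.8 per mil
step 3: δ ≈ -72.8 + (9.9) = -62.9 per mil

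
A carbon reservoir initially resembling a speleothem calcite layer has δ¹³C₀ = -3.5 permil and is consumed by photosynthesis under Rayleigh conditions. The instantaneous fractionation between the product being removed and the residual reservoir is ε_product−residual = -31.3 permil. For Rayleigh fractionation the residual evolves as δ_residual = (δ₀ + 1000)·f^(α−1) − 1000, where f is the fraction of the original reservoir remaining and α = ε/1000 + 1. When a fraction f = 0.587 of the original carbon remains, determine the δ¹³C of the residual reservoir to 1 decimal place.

Rayleigh residual: δ_res = (δ₀ + 1000)·f^(α−1) − 1000
α = ε/1000 + 1 = 0.96870, so α − 1 = -0.03130
f^(α−1) = 0.587^(-0.03130) = 1.016814
δ_res = (-3.5 + 1000) × 1.016814 − 1000 = 1013.255 − 1000 = 13.26 permil

13.3 permil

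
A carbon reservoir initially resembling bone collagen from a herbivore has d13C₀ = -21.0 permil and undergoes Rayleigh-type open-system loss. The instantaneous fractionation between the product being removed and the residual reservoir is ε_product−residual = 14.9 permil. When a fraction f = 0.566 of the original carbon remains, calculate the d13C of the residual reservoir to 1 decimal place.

Rayleigh residual: δ_res = (δ₀ + 1000)·f^(α−1) − 1000
α = ε/1000 + 1 = 1.01490, so α − 1 = 0.01490
f^(α−1) = 0.566^(0.01490) = 0.991555
δ_res = (-21.0 + 1000) × 0.991555 − 1000 = 970.733 − 1000 = -29.27 permil

-29.3 permil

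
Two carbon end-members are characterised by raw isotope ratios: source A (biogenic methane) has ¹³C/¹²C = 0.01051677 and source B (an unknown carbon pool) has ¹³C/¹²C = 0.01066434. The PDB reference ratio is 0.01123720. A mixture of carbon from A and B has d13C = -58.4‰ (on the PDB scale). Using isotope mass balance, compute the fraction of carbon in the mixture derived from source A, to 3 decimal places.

δ_A = (0.01051677/0.01123720 − 1)×1000 = (0.935889 − 1)×1000 = -64.111‰
δ_B = (0.01066434/0.01123720 − 1)×1000 = (0.949021 − 1)×1000 = -50.979‰
f_A = (δ_mix − δ_B)/(δ_A − δ_B) = (-58.4 − (-50.979))/(-64.111 − (-50.979))
f_A = -7.421 / -13.132 = 0.5651

0.565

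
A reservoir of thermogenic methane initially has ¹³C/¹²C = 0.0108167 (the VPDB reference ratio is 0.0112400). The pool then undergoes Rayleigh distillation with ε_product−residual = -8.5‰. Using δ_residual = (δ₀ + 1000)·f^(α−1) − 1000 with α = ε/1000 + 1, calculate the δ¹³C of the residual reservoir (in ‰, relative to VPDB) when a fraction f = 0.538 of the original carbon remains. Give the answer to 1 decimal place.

-32.6‰

δ₀ = (0.0108167/0.0112400 − 1)×1000 = (0.962340 − 1)×1000 = -37.660‰
α − 1 = ε/1000 = -0.0085
f^(α−1) = 0.538^(-0.0085) = 1.005283
δ_res = (-37.660 + 1000) × 1.005283 − 1000 = 967.424 − 1000 = -32.58‰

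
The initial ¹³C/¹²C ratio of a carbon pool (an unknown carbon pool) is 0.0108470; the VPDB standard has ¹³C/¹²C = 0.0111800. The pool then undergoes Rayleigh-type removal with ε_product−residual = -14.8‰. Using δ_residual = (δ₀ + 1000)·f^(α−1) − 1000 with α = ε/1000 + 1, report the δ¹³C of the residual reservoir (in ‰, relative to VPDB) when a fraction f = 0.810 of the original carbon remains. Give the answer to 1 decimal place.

-26.8‰

δ₀ = (0.0108470/0.0111800 − 1)×1000 = (0.970215 − 1)×1000 = -29.785‰
α − 1 = ε/1000 = -0.0148
f^(α−1) = 0.810^(-0.0148) = 1.003124
δ_res = (-29.785 + 1000) × 1.003124 − 1000 = 973.245 − 1000 = -26.75‰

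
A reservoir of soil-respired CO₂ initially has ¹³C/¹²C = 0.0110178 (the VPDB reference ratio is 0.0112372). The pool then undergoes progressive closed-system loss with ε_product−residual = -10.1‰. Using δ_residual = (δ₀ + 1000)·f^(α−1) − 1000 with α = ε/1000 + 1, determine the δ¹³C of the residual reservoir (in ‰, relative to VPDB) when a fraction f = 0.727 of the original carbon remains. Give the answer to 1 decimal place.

-16.4‰

δ₀ = (0.0110178/0.0112372 − 1)×1000 = (0.980476 − 1)×1000 = -19.524‰
α − 1 = ε/1000 = -0.0101
f^(α−1) = 0.727^(-0.0101) = 1.003225
δ_res = (-19.524 + 1000) × 1.003225 − 1000 = 983.638 − 1000 = -16.36‰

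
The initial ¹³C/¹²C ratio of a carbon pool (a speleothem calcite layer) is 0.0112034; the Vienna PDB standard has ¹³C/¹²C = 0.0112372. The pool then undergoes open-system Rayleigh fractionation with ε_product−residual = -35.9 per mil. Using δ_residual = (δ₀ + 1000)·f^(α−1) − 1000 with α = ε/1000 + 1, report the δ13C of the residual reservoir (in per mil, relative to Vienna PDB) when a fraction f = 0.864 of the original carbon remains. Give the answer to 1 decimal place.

δ₀ = (0.0112034/0.0112372 − 1)×1000 = (0.996992 − 1)×1000 = -3.008 per mil
α − 1 = ε/1000 = -0.0359
f^(α−1) = 0.864^(-0.0359) = 1.005262
δ_res = (-3.008 + 1000) × 1.005262 − 1000 = 1002.238 − 1000 = 2.24 per mil

2.2 per mil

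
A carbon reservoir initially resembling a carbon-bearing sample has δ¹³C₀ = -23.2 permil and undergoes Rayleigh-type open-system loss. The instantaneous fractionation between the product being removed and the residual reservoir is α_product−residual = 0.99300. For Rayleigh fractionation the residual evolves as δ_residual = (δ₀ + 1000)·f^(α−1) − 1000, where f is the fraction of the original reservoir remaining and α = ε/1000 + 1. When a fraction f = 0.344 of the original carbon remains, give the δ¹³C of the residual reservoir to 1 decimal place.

Rayleigh residual: δ_res = (δ₀ + 1000)·f^(α−1) − 1000
α − 1 = -0.00700
f^(α−1) = 0.344^(-0.00700) = 1.007498
δ_res = (-23.2 + 1000) × 1.007498 − 1000 = 984.124 − 1000 = -15.88 permil

-15.9 permil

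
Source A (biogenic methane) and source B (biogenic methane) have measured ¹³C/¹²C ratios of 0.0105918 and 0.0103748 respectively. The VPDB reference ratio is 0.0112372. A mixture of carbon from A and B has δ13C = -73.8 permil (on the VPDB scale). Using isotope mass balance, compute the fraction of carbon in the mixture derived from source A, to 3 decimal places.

δ_A = (0.0105918/0.0112372 − 1)×1000 = (0.942566 − 1)×1000 = -57.434 permil
δ_B = (0.0103748/0.0112372 − 1)×1000 = (0.923255 − 1)×1000 = -76.745 permil
f_A = (δ_mix − δ_B)/(δ_A − δ_B) = (-73.8 − (-76.745))/(-57.434 − (-76.745))
f_A = 2.945 / 19.311 = 0.1525

0.153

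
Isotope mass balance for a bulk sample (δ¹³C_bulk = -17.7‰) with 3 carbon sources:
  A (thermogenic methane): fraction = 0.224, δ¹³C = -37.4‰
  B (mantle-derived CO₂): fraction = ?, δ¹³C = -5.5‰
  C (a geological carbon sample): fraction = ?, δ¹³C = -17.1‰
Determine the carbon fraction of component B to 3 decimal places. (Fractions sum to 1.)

0.340

Let f_B and f_C be the unknown fractions; fractions sum to 1 so f_B + f_C = 0.776.
Mass balance: Σ fᵢ·δᵢ = δ_bulk ⇒ f_B·(-5.5) + f_C·(-17.1) = -17.7 − (-8.378) = -9.322
Substitute f_C = 0.776 − f_B:
f_B·(-5.5 − -17.1) = -9.322 − 0.776×(-17.1) = 3.947
f_B = 3.947 / 11.6 = 0.3403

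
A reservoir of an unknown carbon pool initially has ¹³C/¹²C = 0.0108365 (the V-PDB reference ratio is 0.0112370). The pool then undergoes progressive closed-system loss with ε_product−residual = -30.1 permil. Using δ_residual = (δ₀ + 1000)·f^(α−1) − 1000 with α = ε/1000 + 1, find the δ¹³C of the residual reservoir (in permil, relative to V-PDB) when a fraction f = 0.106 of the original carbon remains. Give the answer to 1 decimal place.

δ₀ = (0.0108365/0.0112370 − 1)×1000 = (0.964359 − 1)×1000 = -35.641 permil
α − 1 = ε/1000 = -0.0301
f^(α−1) = 0.106^(-0.0301) = 1.069888
δ_res = (-35.641 + 1000) × 1.069888 − 1000 = 1031.756 − 1000 = 31.76 permil

31.8 permil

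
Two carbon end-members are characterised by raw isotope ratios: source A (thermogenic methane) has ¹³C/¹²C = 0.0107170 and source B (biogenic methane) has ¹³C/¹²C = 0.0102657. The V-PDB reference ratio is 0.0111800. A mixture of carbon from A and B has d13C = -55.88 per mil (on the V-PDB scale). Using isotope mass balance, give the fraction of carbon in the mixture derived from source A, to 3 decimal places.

δ_A = (0.0107170/0.0111800 − 1)×1000 = (0.958587 − 1)×1000 = -41.413 per mil
δ_B = (0.0102657/0.0111800 − 1)×1000 = (0.918220 − 1)×1000 = -81.780 per mil
f_A = (δ_mix − δ_B)/(δ_A − δ_B) = (-55.88 − (-81.780))/(-41.413 − (-81.780))
f_A = 25.900 / 40.367 = 0.6416

0.642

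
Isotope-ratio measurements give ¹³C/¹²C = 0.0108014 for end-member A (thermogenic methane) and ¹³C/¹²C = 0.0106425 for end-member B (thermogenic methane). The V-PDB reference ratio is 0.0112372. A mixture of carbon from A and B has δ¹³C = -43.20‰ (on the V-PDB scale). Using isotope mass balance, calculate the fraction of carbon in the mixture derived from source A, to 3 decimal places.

δ_A = (0.0108014/0.0112372 − 1)×1000 = (0.961218 − 1)×1000 = -38.782‰
δ_B = (0.0106425/0.0112372 − 1)×1000 = (0.947078 − 1)×1000 = -52.922‰
f_A = (δ_mix − δ_B)/(δ_A − δ_B) = (-43.20 − (-52.922))/(-38.782 − (-52.922))
f_A = 9.722 / 14.141 = 0.6876

0.688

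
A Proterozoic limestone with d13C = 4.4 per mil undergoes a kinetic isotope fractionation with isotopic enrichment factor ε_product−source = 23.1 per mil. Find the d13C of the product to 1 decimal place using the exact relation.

Exactly, δ_product = (δ_source + 1000)·(ε/1000 + 1) − 1000.
δ_product = (4.4 + 1000) × (23.1/1000 + 1) − 1000
δ_product = 27.60 per mil

27.6 per mil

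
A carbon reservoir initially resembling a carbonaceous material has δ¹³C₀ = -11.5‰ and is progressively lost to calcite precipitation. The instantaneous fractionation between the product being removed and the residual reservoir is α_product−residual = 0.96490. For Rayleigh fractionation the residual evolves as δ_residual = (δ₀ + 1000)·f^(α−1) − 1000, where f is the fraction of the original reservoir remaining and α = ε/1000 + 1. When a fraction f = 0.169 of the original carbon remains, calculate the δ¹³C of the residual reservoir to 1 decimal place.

Rayleigh residual: δ_res = (δ₀ + 1000)·f^(α−1) − 1000
α − 1 = -0.03510
f^(α−1) = 0.169^(-0.03510) = 1.064391
δ_res = (-11.5 + 1000) × 1.064391 − 1000 = 1052.150 − 1000 = 52.15‰

52.2‰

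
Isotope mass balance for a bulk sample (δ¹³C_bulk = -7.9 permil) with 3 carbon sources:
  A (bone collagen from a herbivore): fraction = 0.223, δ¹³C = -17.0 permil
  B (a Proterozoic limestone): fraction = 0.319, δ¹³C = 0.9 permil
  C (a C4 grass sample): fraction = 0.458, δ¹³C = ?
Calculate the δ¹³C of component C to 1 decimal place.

Isotope mass balance: δ_bulk = Σ fᵢ·δᵢ.
-7.9 = 0.223×(-17.0) + 0.319×(0.9) + 0.458×δ_C
0.458·δ_C = -7.9 − (-3.504) = -4.396
δ_C = -4.396 / 0.458 = -9.60 permil

-9.6 permil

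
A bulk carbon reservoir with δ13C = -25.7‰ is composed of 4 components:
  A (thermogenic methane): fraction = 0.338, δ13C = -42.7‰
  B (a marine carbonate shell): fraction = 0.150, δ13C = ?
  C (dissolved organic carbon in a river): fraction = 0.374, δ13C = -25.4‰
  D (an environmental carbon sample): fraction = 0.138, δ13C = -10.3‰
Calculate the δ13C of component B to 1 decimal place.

Isotope mass balance: δ_bulk = Σ fᵢ·δᵢ.
-25.7 = 0.338×(-42.7) + 0.150×δ_B + 0.374×(-25.4) + 0.138×(-10.3)
0.150·δ_B = -25.7 − (-25.354) = -0.346
δ_B = -0.346 / 0.150 = -2.31‰

-2.3‰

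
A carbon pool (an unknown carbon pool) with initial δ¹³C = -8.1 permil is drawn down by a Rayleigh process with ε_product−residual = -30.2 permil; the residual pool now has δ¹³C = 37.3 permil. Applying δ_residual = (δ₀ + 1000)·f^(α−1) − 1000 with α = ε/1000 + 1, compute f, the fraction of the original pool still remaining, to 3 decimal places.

α − 1 = ε/1000 = -0.0302
(δ_res + 1000)/(δ₀ + 1000) = (37.3 + 1000)/(-8.1 + 1000) = 1037.3/991.9 = 1.045771
f = 1.045771^(1/-0.0302) = exp(ln(1.045771)/-0.0302) = exp(0.04475/-0.0302)
f = exp(-1.4819) = 0.2272

0.227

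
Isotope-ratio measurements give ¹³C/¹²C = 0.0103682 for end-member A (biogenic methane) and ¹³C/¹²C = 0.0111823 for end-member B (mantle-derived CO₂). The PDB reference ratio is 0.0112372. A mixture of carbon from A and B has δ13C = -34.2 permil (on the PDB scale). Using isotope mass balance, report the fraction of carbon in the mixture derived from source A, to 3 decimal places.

0.405

δ_A = (0.0103682/0.0112372 − 1)×1000 = (0.922668 − 1)×1000 = -77.332 permil
δ_B = (0.0111823/0.0112372 − 1)×1000 = (0.995114 − 1)×1000 = -4.886 permil
f_A = (δ_mix − δ_B)/(δ_A − δ_B) = (-34.2 − (-4.886))/(-77.332 − (-4.886))
f_A = -29.314 / -72.447 = 0.4046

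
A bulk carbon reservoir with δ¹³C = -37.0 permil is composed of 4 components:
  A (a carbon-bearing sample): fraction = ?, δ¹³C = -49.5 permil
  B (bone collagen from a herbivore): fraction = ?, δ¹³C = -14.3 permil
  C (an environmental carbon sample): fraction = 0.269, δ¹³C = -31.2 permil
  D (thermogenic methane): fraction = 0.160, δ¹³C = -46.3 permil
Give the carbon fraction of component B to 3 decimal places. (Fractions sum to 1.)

0.201

Let f_B and f_A be the unknown fractions; fractions sum to 1 so f_B + f_A = 0.571.
Mass balance: Σ fᵢ·δᵢ = δ_bulk ⇒ f_B·(-14.3) + f_A·(-49.5) = -37.0 − (-15.801) = -21.199
Substitute f_A = 0.571 − f_B:
f_B·(-14.3 − -49.5) = -21.199 − 0.571×(-49.5) = 7.065
f_B = 7.065 / 35.2 = 0.2007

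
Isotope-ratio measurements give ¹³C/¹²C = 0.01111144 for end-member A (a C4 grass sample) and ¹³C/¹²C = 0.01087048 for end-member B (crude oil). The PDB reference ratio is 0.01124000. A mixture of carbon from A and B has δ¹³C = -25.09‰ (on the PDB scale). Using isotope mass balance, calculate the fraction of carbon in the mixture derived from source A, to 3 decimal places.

δ_A = (0.01111144/0.01124000 − 1)×1000 = (0.988562 − 1)×1000 = -11.438‰
δ_B = (0.01087048/0.01124000 − 1)×1000 = (0.967125 − 1)×1000 = -32.875‰
f_A = (δ_mix − δ_B)/(δ_A − δ_B) = (-25.09 − (-32.875))/(-11.438 − (-32.875))
f_A = 7.785 / 21.438 = 0.3632

0.363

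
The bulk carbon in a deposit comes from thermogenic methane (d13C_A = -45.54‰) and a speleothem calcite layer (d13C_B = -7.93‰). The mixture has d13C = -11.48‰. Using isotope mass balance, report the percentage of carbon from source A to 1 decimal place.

δ_mix = f_A·δ_A + (1 − f_A)·δ_B  ⇒  f_A = (δ_mix − δ_B)/(δ_A − δ_B)
f_A = (-11.48 − (-7.93)) / (-45.54 − (-7.93))
f_A = -3.55 / -37.61 = 0.0944

9.4%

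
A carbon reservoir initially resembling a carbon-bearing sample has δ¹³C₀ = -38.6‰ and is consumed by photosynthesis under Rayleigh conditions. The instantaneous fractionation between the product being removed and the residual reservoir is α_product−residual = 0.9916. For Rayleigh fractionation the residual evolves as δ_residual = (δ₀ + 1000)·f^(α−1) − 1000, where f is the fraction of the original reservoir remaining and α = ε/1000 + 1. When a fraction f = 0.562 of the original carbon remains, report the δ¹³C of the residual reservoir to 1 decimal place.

-33.9‰

Rayleigh residual: δ_res = (δ₀ + 1000)·f^(α−1) − 1000
α − 1 = -0.00840
f^(α−1) = 0.562^(-0.00840) = 1.004852
δ_res = (-38.6 + 1000) × 1.004852 − 1000 = 966.065 − 1000 = -33.94‰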